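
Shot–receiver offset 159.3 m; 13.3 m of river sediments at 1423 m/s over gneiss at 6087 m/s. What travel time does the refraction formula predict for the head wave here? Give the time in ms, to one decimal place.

44.3 ms

t = x/V₂ + 2h·√(V₂²−V₁²)/(V₁V₂).
√(V₂²−V₁²) = √(6087²−1423²) = 5918.3 m/s; delay term = 2·13.3·5918.3/(1423·6087) = 0.01817 s.
t = 159.3/6087 + 0.01817 = 0.04435 s.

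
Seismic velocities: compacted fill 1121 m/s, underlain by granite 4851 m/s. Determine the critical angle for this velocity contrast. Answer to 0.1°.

Critical incidence: sin θ_c = V₁/V₂ = 1121/4851 = 0.2311.
θ_c = arcsin 0.2311 = 13.36°.

13.4°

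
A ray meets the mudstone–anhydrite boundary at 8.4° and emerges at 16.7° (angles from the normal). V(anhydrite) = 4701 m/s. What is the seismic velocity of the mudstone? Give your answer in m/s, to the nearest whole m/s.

2390 m/s

Snell's law: sin 8.4°/V₁ = sin 16.7°/V₂.
V₁ = V₂·sin 8.4°/sin 16.7° = 4701 × 0.5084 = 2389.81 m/s.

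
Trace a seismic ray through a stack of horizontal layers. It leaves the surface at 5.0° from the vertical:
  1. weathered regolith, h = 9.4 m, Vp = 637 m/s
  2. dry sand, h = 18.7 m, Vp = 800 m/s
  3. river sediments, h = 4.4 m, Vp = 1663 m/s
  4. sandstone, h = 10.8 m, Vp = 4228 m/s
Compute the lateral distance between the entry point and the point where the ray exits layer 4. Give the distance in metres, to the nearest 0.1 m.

p = sin θ₁/V₁ = sin 5.0°/637 = 1.3682e-04 s/m is conserved through the stack.
Layer 1: θ = 5.00°; offset = 9.4·tan 5.00° = 0.822 m.
Layer 2: sin θ = p·800 = 0.1095 → θ = 6.28°; offset = 18.7·tan 6.28° = 2.059 m.
Layer 3: sin θ = p·1663 = 0.2275 → θ = 13.15°; offset = 4.4·tan 13.15° = 1.028 m.
Layer 4: sin θ = p·4228 = 0.5785 → θ = 35.34°; offset = 10.8·tan 35.34° = 7.659 m.
Total horizontal offset = 11.569 m.

11.6 m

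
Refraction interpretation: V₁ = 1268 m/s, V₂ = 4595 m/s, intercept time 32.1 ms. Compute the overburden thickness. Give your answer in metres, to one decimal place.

h = tᵢ·V₁·V₂ / (2·√(V₂²−V₁²)).
√(V₂²−V₁²) = √(4595² − 1268²) = 4416.6 m/s.
h = 0.0321 s × 1268 × 4595 / (2 × 4416.6) = 21.17 m.

21.2 m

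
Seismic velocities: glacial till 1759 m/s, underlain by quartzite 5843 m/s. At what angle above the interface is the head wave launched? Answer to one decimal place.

At critical incidence the refracted ray runs along the interface (θ₂ = 90°), so sin θ_c = V₁/V₂.
θ_c = arcsin(1759/5843) = arcsin 0.3010 = 17.52°.
Measured from the interface: 90° − 17.52° = 72.48°.

72.5°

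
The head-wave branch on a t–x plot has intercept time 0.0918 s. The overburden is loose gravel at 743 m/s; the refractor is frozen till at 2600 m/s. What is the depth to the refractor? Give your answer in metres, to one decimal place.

35.6 m

h = tᵢ·V₁·V₂ / (2·√(V₂²−V₁²)).
√(V₂²−V₁²) = √(2600² − 743²) = 2491.6 m/s.
h = 0.0918 s × 743 × 2600 / (2 × 2491.6) = 35.59 m.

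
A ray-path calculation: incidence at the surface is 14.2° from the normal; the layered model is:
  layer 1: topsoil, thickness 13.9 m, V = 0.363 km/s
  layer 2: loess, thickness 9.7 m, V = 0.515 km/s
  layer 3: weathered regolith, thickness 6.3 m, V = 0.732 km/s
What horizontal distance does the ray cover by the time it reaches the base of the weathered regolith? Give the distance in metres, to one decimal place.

Apply Snell's law at each interface; in layer i the horizontal offset is hᵢ·tan θᵢ.
Layer 1: θ = 14.20°; offset = 13.9·tan 14.20° = 3.517 m.
Layer 2: sin θ = 0.515·sin 14.2°/0.363 = 0.3480, θ = 20.37°; offset = 9.7·tan 20.37° = 3.601 m.
Layer 3: sin θ = 0.732·sin 14.2°/0.363 = 0.4947, θ = 29.65°; offset = 6.3·tan 29.65° = 3.586 m.
Σ offsets = 10.704 m.

10.7 m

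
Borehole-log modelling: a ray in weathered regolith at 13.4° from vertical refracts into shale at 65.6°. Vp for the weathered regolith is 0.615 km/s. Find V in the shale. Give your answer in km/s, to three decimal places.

2.417 km/s

sin 13.4° = 0.2317; sin 65.6° = 0.9107.
V₂ = V₁·(sin θ₂/sin θ₁) = 0.615·(0.9107/0.2317) = 2.417 km/s.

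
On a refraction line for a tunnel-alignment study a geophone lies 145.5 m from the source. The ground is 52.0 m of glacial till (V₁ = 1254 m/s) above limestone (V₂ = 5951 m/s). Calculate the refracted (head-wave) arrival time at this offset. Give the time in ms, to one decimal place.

105.5 ms

t = x/V₂ + 2h·√(V₂²−V₁²)/(V₁V₂).
√(V₂²−V₁²) = √(5951²−1254²) = 5817.4 m/s; delay term = 2·52.0·5817.4/(1254·5951) = 0.08107 s.
t = 145.5/5951 + 0.08107 = 0.10552 s.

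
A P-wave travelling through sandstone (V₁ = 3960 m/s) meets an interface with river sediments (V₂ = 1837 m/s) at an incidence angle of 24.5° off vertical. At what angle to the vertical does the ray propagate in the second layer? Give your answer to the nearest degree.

Snell's law: sin θ₂ = (V₂/V₁)·sin θ₁ = (1837/3960)·sin 24.5° = 0.1924.
θ₂ = arcsin 0.1924 = 11.09° from the normal.

11°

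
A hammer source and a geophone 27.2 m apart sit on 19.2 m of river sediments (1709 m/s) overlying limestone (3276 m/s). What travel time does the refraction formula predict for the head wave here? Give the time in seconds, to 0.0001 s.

t = x/V₂ + 2h·√(V₂²−V₁²)/(V₁V₂).
√(V₂²−V₁²) = √(3276²−1709²) = 2794.9 m/s; delay term = 2·19.2·2794.9/(1709·3276) = 0.01917 s.
t = 27.2/3276 + 0.01917 = 0.02747 s.

0.0275 s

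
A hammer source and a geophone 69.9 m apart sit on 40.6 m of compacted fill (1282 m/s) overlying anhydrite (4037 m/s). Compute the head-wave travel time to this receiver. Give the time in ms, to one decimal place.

77.4 ms

t = x/V₂ + 2h·√(V₂²−V₁²)/(V₁V₂).
√(V₂²−V₁²) = √(4037²−1282²) = 3828.0 m/s; delay term = 2·40.6·3828.0/(1282·4037) = 0.06006 s.
t = 69.9/4037 + 0.06006 = 0.07737 s.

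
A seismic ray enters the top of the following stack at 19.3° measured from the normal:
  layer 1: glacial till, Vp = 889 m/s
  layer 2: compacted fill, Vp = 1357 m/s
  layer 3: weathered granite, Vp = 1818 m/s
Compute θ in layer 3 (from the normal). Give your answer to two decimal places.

Snell's law across each interface conserves sin θ / V, so sin θ_3 = V_3·sin θ₁/V₁.
sin θ_3 = 1818 × sin 19.3° / 889 = 0.6759.
θ_3 = 42.52° from the vertical.

42.52°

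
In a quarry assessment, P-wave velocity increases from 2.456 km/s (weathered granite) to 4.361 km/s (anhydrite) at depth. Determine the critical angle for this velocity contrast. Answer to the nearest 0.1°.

34.3°

Critical incidence: sin θ_c = V₁/V₂ = 2.456/4.361 = 0.5632.
θ_c = arcsin 0.5632 = 34.28°.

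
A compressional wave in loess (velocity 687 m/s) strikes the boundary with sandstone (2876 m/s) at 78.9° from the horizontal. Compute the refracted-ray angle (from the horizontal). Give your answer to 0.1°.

Convert to the normal: θ₁ = 90° − 78.9° = 11.1°.
sin θ₁/V₁ = sin θ₂/V₂ ⇒ sin θ₂ = 2876·sin 11.1°/687 = 2876·0.1925/687 = 0.8060.
θ₂ = sin⁻¹(0.8060) = 53.70° (from vertical).
From the interface: 90° − 53.70° = 36.30°.

36.3°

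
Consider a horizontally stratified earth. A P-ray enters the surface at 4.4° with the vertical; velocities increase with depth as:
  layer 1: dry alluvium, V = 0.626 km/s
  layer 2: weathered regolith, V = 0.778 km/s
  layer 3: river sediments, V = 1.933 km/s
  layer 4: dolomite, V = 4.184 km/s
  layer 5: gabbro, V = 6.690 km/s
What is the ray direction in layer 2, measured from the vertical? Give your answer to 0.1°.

5.5°

Ray parameter p = sin 4.4° / 0.626 = 1.2255e-01 s/km.
sin θ_2 = p·V_2 = 1.2255e-01 × 0.778 = 0.0953.
θ_2 = arcsin 0.0953 = 5.47°.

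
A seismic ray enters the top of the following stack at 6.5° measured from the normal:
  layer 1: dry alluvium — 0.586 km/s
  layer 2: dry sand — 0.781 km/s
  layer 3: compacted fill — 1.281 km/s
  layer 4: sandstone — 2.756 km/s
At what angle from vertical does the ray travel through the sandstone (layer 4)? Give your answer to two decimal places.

Ray parameter p = sin 6.5° / 0.586 = 1.9318e-01 s/km.
sin θ_4 = p·V_4 = 1.9318e-01 × 2.756 = 0.5324.
θ_4 = arcsin 0.5324 = 32.17°.

32.17°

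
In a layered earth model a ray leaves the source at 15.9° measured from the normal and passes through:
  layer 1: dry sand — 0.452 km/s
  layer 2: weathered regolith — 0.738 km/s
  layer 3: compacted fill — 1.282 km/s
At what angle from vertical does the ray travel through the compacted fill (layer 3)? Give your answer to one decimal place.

51.0°

Ray parameter p = sin 15.9° / 0.452 = 6.0610e-01 s/km.
sin θ_3 = p·V_3 = 6.0610e-01 × 1.282 = 0.7770.
θ_3 = arcsin 0.7770 = 50.99°.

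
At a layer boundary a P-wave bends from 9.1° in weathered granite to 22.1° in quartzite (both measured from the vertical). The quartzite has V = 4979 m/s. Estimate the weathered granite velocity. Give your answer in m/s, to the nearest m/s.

2093 m/s

Snell's law: sin 9.1°/V₁ = sin 22.1°/V₂.
V₁ = V₂·sin 9.1°/sin 22.1° = 4979 × 0.4204 = 2093.08 m/s.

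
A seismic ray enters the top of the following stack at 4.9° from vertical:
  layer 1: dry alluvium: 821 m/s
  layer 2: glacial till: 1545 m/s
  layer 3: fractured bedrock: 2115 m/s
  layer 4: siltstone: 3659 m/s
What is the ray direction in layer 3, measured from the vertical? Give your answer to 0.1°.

12.7°

Ray parameter p = sin 4.9° / 821 = 1.0404e-04 s/m.
sin θ_3 = p·V_3 = 1.0404e-04 × 2115 = 0.2200.
θ_3 = 12.71° from the vertical.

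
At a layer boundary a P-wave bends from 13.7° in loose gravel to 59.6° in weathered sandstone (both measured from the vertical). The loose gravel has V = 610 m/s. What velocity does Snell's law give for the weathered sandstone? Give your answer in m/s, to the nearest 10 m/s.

2220 m/s

sin 13.7° = 0.2368; sin 59.6° = 0.8625.
V₂ = V₁·(sin θ₂/sin θ₁) = 610·(0.8625/0.2368) = 2221.49 m/s.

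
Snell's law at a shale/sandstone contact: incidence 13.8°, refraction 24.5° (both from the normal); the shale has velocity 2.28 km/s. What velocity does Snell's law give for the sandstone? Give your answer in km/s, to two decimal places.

3.96 km/s

sin 13.8° = 0.2385; sin 24.5° = 0.4147.
V₂ = V₁·(sin θ₂/sin θ₁) = 2.28·(0.4147/0.2385) = 3.96 km/s.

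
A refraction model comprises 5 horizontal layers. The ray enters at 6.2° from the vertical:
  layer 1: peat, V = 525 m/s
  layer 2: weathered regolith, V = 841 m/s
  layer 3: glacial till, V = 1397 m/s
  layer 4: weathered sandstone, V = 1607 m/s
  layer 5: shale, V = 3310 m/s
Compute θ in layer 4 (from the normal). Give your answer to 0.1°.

Snell's law across each interface conserves sin θ / V, so sin θ_4 = V_4·sin θ₁/V₁.
sin θ_4 = 1607 × sin 6.2° / 525 = 0.3306.
θ_4 = 19.30° from the vertical.

19.3°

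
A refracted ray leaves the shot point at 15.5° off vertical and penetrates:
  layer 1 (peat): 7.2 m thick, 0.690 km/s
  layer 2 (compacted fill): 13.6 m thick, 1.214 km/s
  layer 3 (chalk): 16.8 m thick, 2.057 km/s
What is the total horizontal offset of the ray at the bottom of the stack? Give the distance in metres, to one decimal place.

31.4 m

Apply Snell's law at each interface; in layer i the horizontal offset is hᵢ·tan θᵢ.
Layer 1: θ = 15.50°; offset = 7.2·tan 15.50° = 1.997 m.
Layer 2: sin θ = 1.214·sin 15.5°/0.690 = 0.4702, θ = 28.05°; offset = 13.6·tan 28.05° = 7.245 m.
Layer 3: sin θ = 2.057·sin 15.5°/0.690 = 0.7967, θ = 52.81°; offset = 16.8·tan 52.81° = 22.145 m.
Summing the layer offsets gives 31.387 m.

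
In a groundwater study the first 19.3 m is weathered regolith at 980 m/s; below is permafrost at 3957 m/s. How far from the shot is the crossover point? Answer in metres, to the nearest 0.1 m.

θ_c = arcsin(980/3957) = 14.34°, so cos θ_c = 0.9688 and tᵢ = 2h cos θ_c/V₁ = 0.0382 s.
At crossover x/V₁ = x/V₂ + tᵢ ⇒ x = tᵢ/(1/V₁ − 1/V₂) = 0.03816/(1.0204e-03 − 2.5272e-04) = 49.71 m.

49.7 m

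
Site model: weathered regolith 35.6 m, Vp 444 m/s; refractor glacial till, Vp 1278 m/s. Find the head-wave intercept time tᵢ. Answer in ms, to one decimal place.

150.4 ms

θ_c = arcsin(V₁/V₂) = arcsin(444/1278) = 20.33°; cos θ_c = 0.9377.
tᵢ = 2h·cos θ_c / V₁ = 2·35.6·0.9377 / 444 = 0.15037 s.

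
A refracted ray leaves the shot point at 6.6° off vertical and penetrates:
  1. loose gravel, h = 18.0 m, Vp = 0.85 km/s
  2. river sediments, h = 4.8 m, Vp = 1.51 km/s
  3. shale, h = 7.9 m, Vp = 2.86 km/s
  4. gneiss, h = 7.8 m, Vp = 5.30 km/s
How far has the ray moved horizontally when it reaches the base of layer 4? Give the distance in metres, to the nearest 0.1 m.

14.4 m

Apply Snell's law at each interface; in layer i the horizontal offset is hᵢ·tan θᵢ.
Layer 1: θ = 6.60°; offset = 18.0·tan 6.60° = 2.083 m.
Layer 2: sin θ = 1.51·sin 6.6°/0.85 = 0.2042, θ = 11.78°; offset = 4.8·tan 11.78° = 1.001 m.
Layer 3: sin θ = 2.86·sin 6.6°/0.85 = 0.3867, θ = 22.75°; offset = 7.9·tan 22.75° = 3.313 m.
Layer 4: sin θ = 5.30·sin 6.6°/0.85 = 0.7167, θ = 45.78°; offset = 7.8·tan 45.78° = 8.015 m.
Total horizontal offset = 14.412 m.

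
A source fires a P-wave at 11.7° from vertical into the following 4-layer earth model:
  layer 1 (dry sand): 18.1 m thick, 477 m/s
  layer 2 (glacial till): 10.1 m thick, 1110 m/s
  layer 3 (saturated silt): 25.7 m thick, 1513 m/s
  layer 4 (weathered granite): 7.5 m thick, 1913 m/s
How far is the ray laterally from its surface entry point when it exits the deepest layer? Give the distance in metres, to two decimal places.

Ray parameter p = sin 11.7° / 477 m/s = 4.2513e-04 s/m.
Layer 1: θ = 11.70°; offset = 18.1·tan 11.70° = 3.7483 m.
Layer 2: sin θ = p·1110 = 0.4719 → θ = 28.16°; offset = 10.1·tan 28.16° = 5.4059 m.
Layer 3: sin θ = p·1513 = 0.6432 → θ = 40.03°; offset = 25.7·tan 40.03° = 21.5897 m.
Layer 4: sin θ = p·1913 = 0.8133 → θ = 54.42°; offset = 7.5·tan 54.42° = 10.4825 m.
Σ offsets = 41.2265 m.

41.23 m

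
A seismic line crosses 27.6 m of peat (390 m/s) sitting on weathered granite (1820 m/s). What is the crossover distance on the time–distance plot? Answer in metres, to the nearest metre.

69 m

x_cross = 2h·√((V₂+V₁)/(V₂−V₁)).
(V₂+V₁)/(V₂−V₁) = (1820+390)/(1820−390) = 1.5455; √ = 1.2432.
x_cross = 2·27.6·1.2432 = 68.62 m.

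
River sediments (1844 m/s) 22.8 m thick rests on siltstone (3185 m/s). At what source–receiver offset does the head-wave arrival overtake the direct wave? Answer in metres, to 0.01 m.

θ_c = arcsin(1844/3185) = 35.38°, so cos θ_c = 0.8154 and tᵢ = 2h cos θ_c/V₁ = 0.0202 s.
At crossover x/V₁ = x/V₂ + tᵢ ⇒ x = tᵢ/(1/V₁ − 1/V₂) = 0.02016/(5.4230e-04 − 3.1397e-04) = 88.31 m.

88.31 m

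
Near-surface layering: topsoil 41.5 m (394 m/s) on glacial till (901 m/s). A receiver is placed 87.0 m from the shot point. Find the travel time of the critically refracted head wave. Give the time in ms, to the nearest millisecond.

t = x/V₂ + 2h·√(V₂²−V₁²)/(V₁V₂).
√(V₂²−V₁²) = √(901²−394²) = 810.3 m/s; delay term = 2·41.5·810.3/(394·901) = 0.18945 s.
t = 87.0/901 + 0.18945 = 0.28601 s.

286 ms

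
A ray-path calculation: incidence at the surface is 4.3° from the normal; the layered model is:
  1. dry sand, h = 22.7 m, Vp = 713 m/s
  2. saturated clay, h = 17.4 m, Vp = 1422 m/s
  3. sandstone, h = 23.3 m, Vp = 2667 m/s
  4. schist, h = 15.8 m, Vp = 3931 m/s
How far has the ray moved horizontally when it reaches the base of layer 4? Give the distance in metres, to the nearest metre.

18 m

Ray parameter p = sin 4.3° / 713 m/s = 1.0516e-04 s/m.
Layer 1: θ = 4.30°; offset = 22.7·tan 4.30° = 1.707 m.
Layer 2: sin θ = p·1422 = 0.1495 → θ = 8.60°; offset = 17.4·tan 8.60° = 2.632 m.
Layer 3: sin θ = p·2667 = 0.2805 → θ = 16.29°; offset = 23.3·tan 16.29° = 6.808 m.
Layer 4: sin θ = p·3931 = 0.4134 → θ = 24.42°; offset = 15.8·tan 24.42° = 7.173 m.
Total horizontal offset = 18.319 m.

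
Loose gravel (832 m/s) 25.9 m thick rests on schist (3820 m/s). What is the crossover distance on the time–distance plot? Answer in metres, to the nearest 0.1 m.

64.6 m

x_cross = 2h·√((V₂+V₁)/(V₂−V₁)).
(V₂+V₁)/(V₂−V₁) = (3820+832)/(3820−832) = 1.5569; √ = 1.2478.
x_cross = 2·25.9·1.2478 = 64.63 m.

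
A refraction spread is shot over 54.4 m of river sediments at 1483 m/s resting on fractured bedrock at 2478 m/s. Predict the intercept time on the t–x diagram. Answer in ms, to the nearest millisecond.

tᵢ = 2h·√(V₂²−V₁²)/(V₁V₂).
√(V₂²−V₁²) = √(2478²−1483²) = 1985.2 m/s.
tᵢ = 2·54.4·1985.2/(1483·2478) = 0.05878 s.

59 ms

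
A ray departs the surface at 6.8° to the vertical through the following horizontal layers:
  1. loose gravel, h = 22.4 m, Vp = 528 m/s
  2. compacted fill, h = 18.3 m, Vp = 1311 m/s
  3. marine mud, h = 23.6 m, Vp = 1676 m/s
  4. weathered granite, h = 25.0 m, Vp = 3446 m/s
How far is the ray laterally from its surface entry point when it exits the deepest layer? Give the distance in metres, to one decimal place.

48.3 m

Apply Snell's law at each interface; in layer i the horizontal offset is hᵢ·tan θᵢ.
Layer 1: θ = 6.80°; offset = 22.4·tan 6.80° = 2.671 m.
Layer 2: sin θ = 1311·sin 6.8°/528 = 0.2940, θ = 17.10°; offset = 18.3·tan 17.10° = 5.629 m.
Layer 3: sin θ = 1676·sin 6.8°/528 = 0.3758, θ = 22.08°; offset = 23.6·tan 22.08° = 9.572 m.
Layer 4: sin θ = 3446·sin 6.8°/528 = 0.7728, θ = 50.60°; offset = 25.0·tan 50.60° = 30.439 m.
Summing the layer offsets gives 48.310 m.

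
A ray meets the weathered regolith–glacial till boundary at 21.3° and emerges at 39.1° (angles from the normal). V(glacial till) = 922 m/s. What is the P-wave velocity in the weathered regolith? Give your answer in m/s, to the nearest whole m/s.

531 m/s

Snell's law: sin 21.3°/V₁ = sin 39.1°/V₂.
V₁ = V₂·sin 21.3°/sin 39.1° = 922 × 0.5760 = 531.05 m/s.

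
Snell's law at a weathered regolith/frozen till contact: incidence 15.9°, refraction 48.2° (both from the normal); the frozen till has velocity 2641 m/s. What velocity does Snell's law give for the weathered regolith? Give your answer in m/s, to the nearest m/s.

Snell's law: sin 15.9°/V₁ = sin 48.2°/V₂.
V₁ = V₂·sin 15.9°/sin 48.2° = 2641 × 0.3675 = 970.56 m/s.

971 m/s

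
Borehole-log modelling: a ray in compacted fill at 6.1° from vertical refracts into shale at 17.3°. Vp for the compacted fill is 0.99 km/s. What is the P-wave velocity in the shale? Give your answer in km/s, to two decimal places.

2.77 km/s

sin 6.1° = 0.1063; sin 17.3° = 0.2974.
V₂ = V₁·(sin θ₂/sin θ₁) = 0.99·(0.2974/0.1063) = 2.77 km/s.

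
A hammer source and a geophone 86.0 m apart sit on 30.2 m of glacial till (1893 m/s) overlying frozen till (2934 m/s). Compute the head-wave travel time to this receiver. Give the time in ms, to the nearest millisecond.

θ_c = arcsin(V₁/V₂) = arcsin(1893/2934) = 40.18°, cos θ_c = 0.7640.
Intercept time tᵢ = 2h cos θ_c / V₁ = 2·30.2·0.7640/1893 = 0.02438 s.
t = x/V₂ + tᵢ = 86.0/2934 + 0.02438 = 0.05369 s.

54 ms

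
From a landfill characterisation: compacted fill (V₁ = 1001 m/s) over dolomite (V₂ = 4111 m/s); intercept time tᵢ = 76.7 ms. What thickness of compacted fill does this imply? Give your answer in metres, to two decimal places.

h = tᵢ·V₁·V₂ / (2·√(V₂²−V₁²)).
√(V₂²−V₁²) = √(4111² − 1001²) = 3987.3 m/s.
h = 0.0767 s × 1001 × 4111 / (2 × 3987.3) = 39.58 m.

39.58 m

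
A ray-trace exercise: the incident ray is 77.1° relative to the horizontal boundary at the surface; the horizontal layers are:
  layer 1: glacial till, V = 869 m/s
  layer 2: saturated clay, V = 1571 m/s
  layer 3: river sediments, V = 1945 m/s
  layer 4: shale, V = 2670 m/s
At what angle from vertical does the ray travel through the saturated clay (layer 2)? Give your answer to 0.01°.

23.80°

From the normal: θ₁ = 90° − 77.1° = 12.9°.
Snell's law across each interface conserves sin θ / V, so sin θ_2 = V_2·sin θ₁/V₁.
sin θ_2 = 1571 × sin 12.9° / 869 = 0.4036.
θ_2 = arcsin 0.4036 = 23.80°.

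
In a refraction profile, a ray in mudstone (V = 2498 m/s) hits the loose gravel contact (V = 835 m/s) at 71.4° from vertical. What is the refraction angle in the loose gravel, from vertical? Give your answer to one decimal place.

sin θ₁/V₁ = sin θ₂/V₂ ⇒ sin θ₂ = 835·sin 71.4°/2498 = 835·0.9478/2498 = 0.3168.
θ₂ = sin⁻¹(0.3168) = 18.47° (from vertical).

18.5°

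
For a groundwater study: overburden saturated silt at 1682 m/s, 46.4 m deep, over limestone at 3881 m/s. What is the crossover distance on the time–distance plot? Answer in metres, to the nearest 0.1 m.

147.6 m

θ_c = arcsin(1682/3881) = 25.68°, so cos θ_c = 0.9012 and tᵢ = 2h cos θ_c/V₁ = 0.0497 s.
At crossover x/V₁ = x/V₂ + tᵢ ⇒ x = tᵢ/(1/V₁ − 1/V₂) = 0.04972/(5.9453e-04 − 2.5767e-04) = 147.60 m.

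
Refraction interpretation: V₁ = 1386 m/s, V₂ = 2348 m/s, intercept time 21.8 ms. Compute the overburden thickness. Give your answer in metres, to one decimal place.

18.7 m

θ_c = arcsin(1386/2348) = 36.18°; cos θ_c = 0.8072.
tᵢ = 2h cos θ_c/V₁ ⇒ h = tᵢ·V₁/(2 cos θ_c) = 0.0218·1386/(2·0.8072) = 18.72 m.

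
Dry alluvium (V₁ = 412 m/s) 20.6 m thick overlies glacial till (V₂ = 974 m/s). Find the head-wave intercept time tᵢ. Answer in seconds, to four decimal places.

0.0906 s

θ_c = arcsin(V₁/V₂) = arcsin(412/974) = 25.02°; cos θ_c = 0.9061.
tᵢ = 2h·cos θ_c / V₁ = 2·20.6·0.9061 / 412 = 0.09061 s.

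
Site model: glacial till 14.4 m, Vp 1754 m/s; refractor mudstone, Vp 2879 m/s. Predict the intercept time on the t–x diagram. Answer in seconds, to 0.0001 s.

0.0130 s

tᵢ = 2h·√(V₂²−V₁²)/(V₁V₂).
√(V₂²−V₁²) = √(2879²−1754²) = 2283.0 m/s.
tᵢ = 2·14.4·2283.0/(1754·2879) = 0.01302 s.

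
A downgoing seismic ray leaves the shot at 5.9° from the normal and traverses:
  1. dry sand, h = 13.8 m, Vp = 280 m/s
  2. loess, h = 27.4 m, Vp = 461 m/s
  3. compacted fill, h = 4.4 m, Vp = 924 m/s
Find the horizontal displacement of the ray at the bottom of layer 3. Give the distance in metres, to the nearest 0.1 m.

7.7 m

Ray parameter p = sin 5.9° / 280 m/s = 3.6712e-04 s/m.
Layer 1: θ = 5.90°; offset = 13.8·tan 5.90° = 1.426 m.
Layer 2: sin θ = p·461 = 0.1692 → θ = 9.74°; offset = 27.4·tan 9.74° = 4.705 m.
Layer 3: sin θ = p·924 = 0.3392 → θ = 19.83°; offset = 4.4·tan 19.83° = 1.587 m.
Summing the layer offsets gives 7.718 m.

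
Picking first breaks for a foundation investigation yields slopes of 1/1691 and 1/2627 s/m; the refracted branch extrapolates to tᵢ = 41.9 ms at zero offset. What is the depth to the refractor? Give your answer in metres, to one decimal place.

h = tᵢ·V₁·V₂ / (2·√(V₂²−V₁²)).
√(V₂²−V₁²) = √(2627² − 1691²) = 2010.4 m/s.
h = 0.0419 s × 1691 × 2627 / (2 × 2010.4) = 46.29 m.

46.3 m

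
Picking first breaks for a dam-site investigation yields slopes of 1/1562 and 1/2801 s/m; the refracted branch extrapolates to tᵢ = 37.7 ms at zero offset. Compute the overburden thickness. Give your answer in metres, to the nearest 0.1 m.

h = tᵢ·V₁·V₂ / (2·√(V₂²−V₁²)).
√(V₂²−V₁²) = √(2801² − 1562²) = 2325.0 m/s.
h = 0.0377 s × 1562 × 2801 / (2 × 2325.0) = 35.47 m.

35.5 m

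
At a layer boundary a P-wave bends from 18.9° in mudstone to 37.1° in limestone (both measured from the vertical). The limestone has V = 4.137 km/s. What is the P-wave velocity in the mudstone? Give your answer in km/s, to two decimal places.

2.22 km/s

Snell's law: sin 18.9°/V₁ = sin 37.1°/V₂.
V₁ = V₂·sin 18.9°/sin 37.1° = 4.137 × 0.5370 = 2.22 km/s.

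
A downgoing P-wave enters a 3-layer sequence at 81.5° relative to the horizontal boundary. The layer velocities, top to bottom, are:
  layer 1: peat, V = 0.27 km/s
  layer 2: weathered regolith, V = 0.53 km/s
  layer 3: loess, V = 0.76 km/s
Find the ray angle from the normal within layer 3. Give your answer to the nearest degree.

From the normal: θ₁ = 90° − 81.5° = 8.5°.
Ray parameter p = sin 8.5° / 0.27 = 5.4744e-01 s/km.
sin θ_3 = p·V_3 = 5.4744e-01 × 0.76 = 0.4161.
θ_3 = 24.59° from the vertical.

25°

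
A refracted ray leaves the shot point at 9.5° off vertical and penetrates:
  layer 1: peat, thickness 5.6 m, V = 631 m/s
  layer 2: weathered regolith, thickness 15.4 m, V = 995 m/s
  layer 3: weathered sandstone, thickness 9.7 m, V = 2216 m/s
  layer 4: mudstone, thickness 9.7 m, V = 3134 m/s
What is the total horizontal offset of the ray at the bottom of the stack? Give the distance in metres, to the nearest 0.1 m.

25.9 m

Apply Snell's law at each interface; in layer i the horizontal offset is hᵢ·tan θᵢ.
Layer 1: θ = 9.50°; offset = 5.6·tan 9.50° = 0.937 m.
Layer 2: sin θ = 995·sin 9.5°/631 = 0.2603, θ = 15.09°; offset = 15.4·tan 15.09° = 4.151 m.
Layer 3: sin θ = 2216·sin 9.5°/631 = 0.5796, θ = 35.42°; offset = 9.7·tan 35.42° = 6.900 m.
Layer 4: sin θ = 3134·sin 9.5°/631 = 0.8197, θ = 55.06°; offset = 9.7·tan 55.06° = 13.884 m.
Total horizontal offset = 25.871 m.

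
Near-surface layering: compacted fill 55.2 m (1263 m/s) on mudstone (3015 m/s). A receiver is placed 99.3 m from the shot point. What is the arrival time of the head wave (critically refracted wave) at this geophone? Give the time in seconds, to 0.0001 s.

θ_c = arcsin(V₁/V₂) = arcsin(1263/3015) = 24.77°, cos θ_c = 0.9080.
Intercept time tᵢ = 2h cos θ_c / V₁ = 2·55.2·0.9080/1263 = 0.07937 s.
t = x/V₂ + tᵢ = 99.3/3015 + 0.07937 = 0.11231 s.

0.1123 s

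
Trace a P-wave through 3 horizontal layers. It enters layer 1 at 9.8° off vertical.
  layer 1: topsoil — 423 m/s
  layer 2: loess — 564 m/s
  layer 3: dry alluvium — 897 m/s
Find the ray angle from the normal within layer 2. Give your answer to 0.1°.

13.1°

Snell's law across each interface conserves sin θ / V, so sin θ_2 = V_2·sin θ₁/V₁.
sin θ_2 = 564 × sin 9.8° / 423 = 0.2269.
θ_2 = 13.12° from the vertical.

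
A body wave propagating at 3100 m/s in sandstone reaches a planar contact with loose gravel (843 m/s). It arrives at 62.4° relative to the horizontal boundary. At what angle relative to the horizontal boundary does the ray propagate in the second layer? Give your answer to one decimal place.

82.8°

Convert to the normal: θ₁ = 90° − 62.4° = 27.6°.
Snell's law: sin θ₂ = (V₂/V₁)·sin θ₁ = (843/3100)·sin 27.6° = 0.1260.
θ₂ = arcsin 0.1260 = 7.24° from the normal.
From the interface: 90° − 7.24° = 82.76°.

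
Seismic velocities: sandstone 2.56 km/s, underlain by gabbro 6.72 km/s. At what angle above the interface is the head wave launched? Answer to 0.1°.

67.6°

At critical incidence the refracted ray runs along the interface (θ₂ = 90°), so sin θ_c = V₁/V₂.
θ_c = arcsin(2.56/6.72) = arcsin 0.3810 = 22.39°.
Measured from the interface: 90° − 22.39° = 67.61°.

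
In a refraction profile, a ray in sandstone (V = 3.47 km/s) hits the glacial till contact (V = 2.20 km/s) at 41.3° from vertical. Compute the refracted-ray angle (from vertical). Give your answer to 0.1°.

sin θ₁/V₁ = sin θ₂/V₂ ⇒ sin θ₂ = 2.20·sin 41.3°/3.47 = 2.20·0.6600/3.47 = 0.4184.
θ₂ = arcsin 0.4184 = 24.74° from the normal.

24.7°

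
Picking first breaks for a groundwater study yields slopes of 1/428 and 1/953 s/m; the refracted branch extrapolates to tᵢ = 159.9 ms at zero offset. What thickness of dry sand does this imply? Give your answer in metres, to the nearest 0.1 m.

38.3 m

θ_c = arcsin(428/953) = 26.69°; cos θ_c = 0.8935.
tᵢ = 2h cos θ_c/V₁ ⇒ h = tᵢ·V₁/(2 cos θ_c) = 0.1599·428/(2·0.8935) = 38.30 m.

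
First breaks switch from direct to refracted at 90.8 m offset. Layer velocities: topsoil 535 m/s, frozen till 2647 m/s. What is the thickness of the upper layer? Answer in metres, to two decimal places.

36.99 m

h = (x_cross/2)·√((V₂−V₁)/(V₂+V₁)).
(V₂−V₁)/(V₂+V₁) = (2647−535)/(2647+535) = 0.6637; √ = 0.8147.
h = (90.8/2)·0.8147 = 36.99 m.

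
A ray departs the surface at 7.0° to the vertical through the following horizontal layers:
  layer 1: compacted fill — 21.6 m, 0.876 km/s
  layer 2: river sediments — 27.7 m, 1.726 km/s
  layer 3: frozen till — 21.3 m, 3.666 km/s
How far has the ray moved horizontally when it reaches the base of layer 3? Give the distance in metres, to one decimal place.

22.1 m

Apply Snell's law at each interface; in layer i the horizontal offset is hᵢ·tan θᵢ.
Layer 1: θ = 7.00°; offset = 21.6·tan 7.00° = 2.652 m.
Layer 2: sin θ = 1.726·sin 7.0°/0.876 = 0.2401, θ = 13.89°; offset = 27.7·tan 13.89° = 6.852 m.
Layer 3: sin θ = 3.666·sin 7.0°/0.876 = 0.5100, θ = 30.66°; offset = 21.3·tan 30.66° = 12.629 m.
Total horizontal offset = 22.133 m.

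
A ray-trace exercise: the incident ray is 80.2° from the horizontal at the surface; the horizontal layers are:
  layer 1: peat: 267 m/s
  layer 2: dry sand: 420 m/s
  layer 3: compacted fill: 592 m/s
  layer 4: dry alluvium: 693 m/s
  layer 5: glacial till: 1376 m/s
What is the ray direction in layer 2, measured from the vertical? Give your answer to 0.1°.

15.5°

From the normal: θ₁ = 90° − 80.2° = 9.8°.
Snell's law across each interface conserves sin θ / V, so sin θ_2 = V_2·sin θ₁/V₁.
sin θ_2 = 420 × sin 9.8° / 267 = 0.2677.
θ_2 = 15.53° from the vertical.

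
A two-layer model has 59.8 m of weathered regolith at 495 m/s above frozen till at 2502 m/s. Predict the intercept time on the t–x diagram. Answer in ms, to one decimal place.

tᵢ = 2h·√(V₂²−V₁²)/(V₁V₂).
√(V₂²−V₁²) = √(2502²−495²) = 2452.5 m/s.
tᵢ = 2·59.8·2452.5/(495·2502) = 0.23684 s.

236.8 ms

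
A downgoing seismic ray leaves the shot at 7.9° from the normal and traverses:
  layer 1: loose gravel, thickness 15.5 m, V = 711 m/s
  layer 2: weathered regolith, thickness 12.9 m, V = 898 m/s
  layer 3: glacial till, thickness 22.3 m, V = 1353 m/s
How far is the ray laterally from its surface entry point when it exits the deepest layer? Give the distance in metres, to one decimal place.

10.5 m

Apply Snell's law at each interface; in layer i the horizontal offset is hᵢ·tan θᵢ.
Layer 1: θ = 7.90°; offset = 15.5·tan 7.90° = 2.151 m.
Layer 2: sin θ = 898·sin 7.9°/711 = 0.1736, θ = 10.00°; offset = 12.9·tan 10.00° = 2.274 m.
Layer 3: sin θ = 1353·sin 7.9°/711 = 0.2616, θ = 15.16°; offset = 22.3·tan 15.16° = 6.043 m.
Total horizontal offset = 10.468 m.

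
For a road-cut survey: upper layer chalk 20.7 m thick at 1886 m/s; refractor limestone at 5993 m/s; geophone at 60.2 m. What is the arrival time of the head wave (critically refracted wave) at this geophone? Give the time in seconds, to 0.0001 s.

0.0309 s

θ_c = arcsin(V₁/V₂) = arcsin(1886/5993) = 18.34°, cos θ_c = 0.9492.
Intercept time tᵢ = 2h cos θ_c / V₁ = 2·20.7·0.9492/1886 = 0.02084 s.
t = x/V₂ + tᵢ = 60.2/5993 + 0.02084 = 0.03088 s.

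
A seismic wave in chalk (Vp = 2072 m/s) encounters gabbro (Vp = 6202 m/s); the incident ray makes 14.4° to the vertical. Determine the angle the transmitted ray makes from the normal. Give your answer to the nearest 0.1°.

48.1°

Snell's law: sin θ₂ = (V₂/V₁)·sin θ₁ = (6202/2072)·sin 14.4° = 0.7444.
θ₂ = arcsin 0.7444 = 48.11° from the normal.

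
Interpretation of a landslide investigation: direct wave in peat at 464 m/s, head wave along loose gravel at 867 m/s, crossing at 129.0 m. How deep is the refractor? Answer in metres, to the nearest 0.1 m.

35.5 m

h = (x_cross/2)·√((V₂−V₁)/(V₂+V₁)).
(V₂−V₁)/(V₂+V₁) = (867−464)/(867+464) = 0.3028; √ = 0.5503.
h = (129.0/2)·0.5503 = 35.49 m.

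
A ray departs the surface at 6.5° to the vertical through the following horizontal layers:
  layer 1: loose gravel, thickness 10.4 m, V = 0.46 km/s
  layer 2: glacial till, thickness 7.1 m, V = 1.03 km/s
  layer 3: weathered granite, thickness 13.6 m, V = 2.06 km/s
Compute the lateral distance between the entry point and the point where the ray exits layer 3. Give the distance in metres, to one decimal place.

11.0 m

p = sin θ₁/V₁ = sin 6.5°/0.46 = 2.4609e-01 s/km is conserved through the stack.
Layer 1: θ = 6.50°; offset = 10.4·tan 6.50° = 1.185 m.
Layer 2: sin θ = p·1.03 = 0.2535 → θ = 14.68°; offset = 7.1·tan 14.68° = 1.860 m.
Layer 3: sin θ = p·2.06 = 0.5070 → θ = 30.46°; offset = 13.6·tan 30.46° = 7.999 m.
Total horizontal offset = 11.044 m.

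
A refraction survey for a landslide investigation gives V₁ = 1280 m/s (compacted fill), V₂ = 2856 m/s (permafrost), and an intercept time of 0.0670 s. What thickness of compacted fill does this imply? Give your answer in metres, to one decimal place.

θ_c = arcsin(1280/2856) = 26.63°; cos θ_c = 0.8939.
tᵢ = 2h cos θ_c/V₁ ⇒ h = tᵢ·V₁/(2 cos θ_c) = 0.067·1280/(2·0.8939) = 47.97 m.

48.0 m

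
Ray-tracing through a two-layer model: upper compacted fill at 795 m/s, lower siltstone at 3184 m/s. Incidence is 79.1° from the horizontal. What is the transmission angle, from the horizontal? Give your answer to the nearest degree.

Convert to the normal: θ₁ = 90° − 79.1° = 10.9°.
sin θ₁/V₁ = sin θ₂/V₂ ⇒ sin θ₂ = 3184·sin 10.9°/795 = 3184·0.1891/795 = 0.7573.
θ₂ = sin⁻¹(0.7573) = 49.23° (from vertical).
From the interface: 90° − 49.23° = 40.77°.

41°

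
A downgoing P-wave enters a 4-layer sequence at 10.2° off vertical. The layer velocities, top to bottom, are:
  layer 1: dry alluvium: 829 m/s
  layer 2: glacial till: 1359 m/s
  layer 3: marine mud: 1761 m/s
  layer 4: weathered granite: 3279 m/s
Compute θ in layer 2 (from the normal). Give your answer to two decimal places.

16.88°

Ray parameter p = sin 10.2° / 829 = 2.1361e-04 s/m.
sin θ_2 = p·V_2 = 2.1361e-04 × 1359 = 0.2903.
θ_2 = 16.88° from the vertical.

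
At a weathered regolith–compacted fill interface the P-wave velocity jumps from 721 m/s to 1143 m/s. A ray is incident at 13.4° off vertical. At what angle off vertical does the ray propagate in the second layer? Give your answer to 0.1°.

Snell's law: sin θ₂ = (V₂/V₁)·sin θ₁ = (1143/721)·sin 13.4° = 0.3674.
θ₂ = sin⁻¹(0.3674) = 21.55° (from vertical).

21.6°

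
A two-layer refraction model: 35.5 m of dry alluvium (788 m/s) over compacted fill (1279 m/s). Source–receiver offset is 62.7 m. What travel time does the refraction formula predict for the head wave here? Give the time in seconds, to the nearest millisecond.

0.120 s

t = x/V₂ + 2h·√(V₂²−V₁²)/(V₁V₂).
√(V₂²−V₁²) = √(1279²−788²) = 1007.4 m/s; delay term = 2·35.5·1007.4/(788·1279) = 0.07097 s.
t = 62.7/1279 + 0.07097 = 0.11999 s.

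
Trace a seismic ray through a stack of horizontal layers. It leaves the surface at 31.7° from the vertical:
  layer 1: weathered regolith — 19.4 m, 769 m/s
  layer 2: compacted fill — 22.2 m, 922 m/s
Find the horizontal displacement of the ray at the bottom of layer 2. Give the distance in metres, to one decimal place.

p = sin θ₁/V₁ = sin 31.7°/769 = 6.8332e-04 s/m is conserved through the stack.
Layer 1: θ = 31.70°; offset = 19.4·tan 31.70° = 11.982 m.
Layer 2: sin θ = p·922 = 0.6300 → θ = 39.05°; offset = 22.2·tan 39.05° = 18.010 m.
Total horizontal offset = 29.992 m.

30.0 m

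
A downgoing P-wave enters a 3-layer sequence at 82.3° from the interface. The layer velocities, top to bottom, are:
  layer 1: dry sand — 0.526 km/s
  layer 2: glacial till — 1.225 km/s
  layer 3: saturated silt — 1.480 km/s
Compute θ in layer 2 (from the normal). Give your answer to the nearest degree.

From the normal: θ₁ = 90° − 82.3° = 7.7°.
Snell's law across each interface conserves sin θ / V, so sin θ_2 = V_2·sin θ₁/V₁.
sin θ_2 = 1.225 × sin 7.7° / 0.526 = 0.3120.
θ_2 = arcsin 0.3120 = 18.18°.

18°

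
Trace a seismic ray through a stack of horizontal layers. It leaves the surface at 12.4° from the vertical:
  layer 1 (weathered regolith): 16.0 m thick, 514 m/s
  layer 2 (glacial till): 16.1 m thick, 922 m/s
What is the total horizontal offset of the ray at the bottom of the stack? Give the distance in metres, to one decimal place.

Apply Snell's law at each interface; in layer i the horizontal offset is hᵢ·tan θᵢ.
Layer 1: θ = 12.40°; offset = 16.0·tan 12.40° = 3.518 m.
Layer 2: sin θ = 922·sin 12.4°/514 = 0.3852, θ = 22.66°; offset = 16.1·tan 22.66° = 6.720 m.
Σ offsets = 10.238 m.

10.2 m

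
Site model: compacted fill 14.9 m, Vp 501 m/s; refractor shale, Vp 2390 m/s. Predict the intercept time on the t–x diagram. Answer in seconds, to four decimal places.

θ_c = arcsin(V₁/V₂) = arcsin(501/2390) = 12.10°; cos θ_c = 0.9778.
tᵢ = 2h·cos θ_c / V₁ = 2·14.9·0.9778 / 501 = 0.05816 s.

0.0582 s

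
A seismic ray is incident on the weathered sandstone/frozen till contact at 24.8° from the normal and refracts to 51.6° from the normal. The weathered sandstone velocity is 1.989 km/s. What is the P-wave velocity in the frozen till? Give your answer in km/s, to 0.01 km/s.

3.72 km/s

Snell's law: sin 24.8°/V₁ = sin 51.6°/V₂.
V₂ = V₁·sin 51.6°/sin 24.8° = 1.989 × 1.8684 = 3.72 km/s.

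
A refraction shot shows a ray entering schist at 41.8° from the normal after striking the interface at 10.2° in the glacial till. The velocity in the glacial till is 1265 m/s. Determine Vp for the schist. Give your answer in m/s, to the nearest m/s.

Snell's law: sin 10.2°/V₁ = sin 41.8°/V₂.
V₂ = V₁·sin 41.8°/sin 10.2° = 1265 × 3.7639 = 4761.36 m/s.

4761 m/s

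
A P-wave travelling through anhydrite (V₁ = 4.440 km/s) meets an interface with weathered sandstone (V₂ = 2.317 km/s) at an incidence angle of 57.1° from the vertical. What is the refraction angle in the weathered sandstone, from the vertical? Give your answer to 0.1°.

26.0°

sin θ₁/V₁ = sin θ₂/V₂ ⇒ sin θ₂ = 2.317·sin 57.1°/4.440 = 2.317·0.8396/4.440 = 0.4382.
θ₂ = sin⁻¹(0.4382) = 25.99° (from vertical).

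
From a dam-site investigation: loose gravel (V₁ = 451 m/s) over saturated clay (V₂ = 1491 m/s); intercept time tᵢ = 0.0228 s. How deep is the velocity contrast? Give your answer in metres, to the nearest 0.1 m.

θ_c = arcsin(451/1491) = 17.61°; cos θ_c = 0.9532.
tᵢ = 2h cos θ_c/V₁ ⇒ h = tᵢ·V₁/(2 cos θ_c) = 0.0228·451/(2·0.9532) = 5.39 m.

5.4 m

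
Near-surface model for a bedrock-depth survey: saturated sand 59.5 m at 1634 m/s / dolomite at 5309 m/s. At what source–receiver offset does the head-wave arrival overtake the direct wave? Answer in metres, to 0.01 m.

x_cross = 2h·√((V₂+V₁)/(V₂−V₁)).
(V₂+V₁)/(V₂−V₁) = (5309+1634)/(5309−1634) = 1.8893; √ = 1.3745.
x_cross = 2·59.5·1.3745 = 163.57 m.

163.57 m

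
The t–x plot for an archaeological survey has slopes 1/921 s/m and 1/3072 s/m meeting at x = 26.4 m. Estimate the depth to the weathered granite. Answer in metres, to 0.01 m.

9.69 m

x_cross = 2h·√((V₂+V₁)/(V₂−V₁)) → h = x_cross / (2·√((V₂+V₁)/(V₂−V₁))).
√((V₂+V₁)/(V₂−V₁)) = √((3072+921)/(3072−921)) = 1.3625.
h = 26.4 / (2·1.3625) = 9.69 m.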